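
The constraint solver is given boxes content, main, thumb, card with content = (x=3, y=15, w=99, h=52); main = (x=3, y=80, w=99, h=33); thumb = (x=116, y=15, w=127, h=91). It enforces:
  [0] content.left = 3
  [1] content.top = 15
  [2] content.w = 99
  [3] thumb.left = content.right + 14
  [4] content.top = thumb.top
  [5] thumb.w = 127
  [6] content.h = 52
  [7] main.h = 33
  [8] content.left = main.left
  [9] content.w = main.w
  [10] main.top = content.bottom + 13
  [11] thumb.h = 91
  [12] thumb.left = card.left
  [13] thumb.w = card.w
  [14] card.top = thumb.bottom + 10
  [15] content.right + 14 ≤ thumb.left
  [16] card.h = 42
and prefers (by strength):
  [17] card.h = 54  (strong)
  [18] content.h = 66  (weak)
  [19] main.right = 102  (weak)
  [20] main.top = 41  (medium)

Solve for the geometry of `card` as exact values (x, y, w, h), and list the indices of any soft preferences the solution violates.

1. card.x = 116  [thumb.left = card.left]
2. card.w = 127  [thumb.w = card.w]
3. card.y = 116  [card.top = thumb.bottom + 10]
4. card.h = 42  [card.h = 42]

card = (x=116, y=116, w=127, h=42)
violated soft preferences: 17, 18, 20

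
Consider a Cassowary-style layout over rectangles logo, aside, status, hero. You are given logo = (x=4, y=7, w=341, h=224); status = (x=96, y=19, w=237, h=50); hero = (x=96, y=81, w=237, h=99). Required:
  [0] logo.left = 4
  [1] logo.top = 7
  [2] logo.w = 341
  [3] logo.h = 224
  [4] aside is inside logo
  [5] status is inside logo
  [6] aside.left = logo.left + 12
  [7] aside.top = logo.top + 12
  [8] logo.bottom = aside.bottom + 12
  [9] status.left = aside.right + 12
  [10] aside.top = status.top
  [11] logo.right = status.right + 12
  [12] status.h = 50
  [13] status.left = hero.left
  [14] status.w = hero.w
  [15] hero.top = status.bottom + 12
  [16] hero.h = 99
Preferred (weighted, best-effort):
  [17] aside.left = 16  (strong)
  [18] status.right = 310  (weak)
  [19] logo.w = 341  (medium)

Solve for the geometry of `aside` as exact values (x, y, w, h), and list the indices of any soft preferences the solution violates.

aside = (x=16, y=19, w=68, h=200)
violated soft preferences: 18

1. aside.x = 16  [aside.left = logo.left + 12]
2. aside.y = 19  [aside.top = logo.top + 12]
3. aside.h = 200  [logo.bottom = aside.bottom + 12]
4. aside.w = 68  [status.left = aside.right + 12]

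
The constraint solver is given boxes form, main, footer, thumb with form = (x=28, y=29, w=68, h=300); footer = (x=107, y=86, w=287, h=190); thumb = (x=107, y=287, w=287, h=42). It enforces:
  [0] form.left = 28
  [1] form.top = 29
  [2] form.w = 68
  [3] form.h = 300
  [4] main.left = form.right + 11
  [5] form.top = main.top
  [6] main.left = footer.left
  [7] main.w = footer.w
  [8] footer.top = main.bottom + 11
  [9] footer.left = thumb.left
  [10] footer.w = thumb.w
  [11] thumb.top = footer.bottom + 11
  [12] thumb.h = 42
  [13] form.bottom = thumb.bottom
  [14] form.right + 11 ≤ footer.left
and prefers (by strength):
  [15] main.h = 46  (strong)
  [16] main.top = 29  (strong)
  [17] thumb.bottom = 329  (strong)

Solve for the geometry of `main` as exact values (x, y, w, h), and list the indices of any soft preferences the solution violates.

main = (x=107, y=29, w=287, h=46)
violated soft preferences: none

1. main.x = 107  [main.left = form.right + 11]
2. main.y = 29  [form.top = main.top]
3. main.w = 287  [main.w = footer.w]
4. main.h = 46  [footer.top = main.bottom + 11]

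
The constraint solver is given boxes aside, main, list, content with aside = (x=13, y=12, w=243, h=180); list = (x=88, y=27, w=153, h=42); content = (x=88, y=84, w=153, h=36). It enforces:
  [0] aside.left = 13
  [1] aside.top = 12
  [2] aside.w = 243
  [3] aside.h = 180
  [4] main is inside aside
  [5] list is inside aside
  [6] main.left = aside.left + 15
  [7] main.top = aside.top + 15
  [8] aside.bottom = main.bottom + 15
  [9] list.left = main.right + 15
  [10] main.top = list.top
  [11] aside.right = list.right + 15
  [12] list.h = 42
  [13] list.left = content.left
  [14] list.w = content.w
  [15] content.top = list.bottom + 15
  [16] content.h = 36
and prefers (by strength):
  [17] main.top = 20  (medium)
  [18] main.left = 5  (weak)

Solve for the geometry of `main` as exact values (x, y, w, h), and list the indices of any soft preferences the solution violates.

1. main.x = 28  [main.left = aside.left + 15]
2. main.y = 27  [main.top = aside.top + 15]
3. main.h = 150  [aside.bottom = main.bottom + 15]
4. main.w = 45  [list.left = main.right + 15]

main = (x=28, y=27, w=45, h=150)
violated soft preferences: 17, 18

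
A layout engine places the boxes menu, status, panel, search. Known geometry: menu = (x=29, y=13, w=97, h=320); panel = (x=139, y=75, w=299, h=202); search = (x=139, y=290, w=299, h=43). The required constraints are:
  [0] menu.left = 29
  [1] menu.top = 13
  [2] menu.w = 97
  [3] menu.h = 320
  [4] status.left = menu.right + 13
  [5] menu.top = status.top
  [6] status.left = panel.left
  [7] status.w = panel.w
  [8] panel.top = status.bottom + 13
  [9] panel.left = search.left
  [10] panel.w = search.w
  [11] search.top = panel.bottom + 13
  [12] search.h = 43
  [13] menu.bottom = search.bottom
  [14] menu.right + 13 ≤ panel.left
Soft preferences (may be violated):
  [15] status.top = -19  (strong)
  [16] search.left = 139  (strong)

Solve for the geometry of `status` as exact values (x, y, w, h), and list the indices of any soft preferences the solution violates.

1. status.x = 139  [status.left = menu.right + 13]
2. status.y = 13  [menu.top = status.top]
3. status.w = 299  [status.w = panel.w]
4. status.h = 49  [panel.top = status.bottom + 13]

status = (x=139, y=13, w=299, h=49)
violated soft preferences: 15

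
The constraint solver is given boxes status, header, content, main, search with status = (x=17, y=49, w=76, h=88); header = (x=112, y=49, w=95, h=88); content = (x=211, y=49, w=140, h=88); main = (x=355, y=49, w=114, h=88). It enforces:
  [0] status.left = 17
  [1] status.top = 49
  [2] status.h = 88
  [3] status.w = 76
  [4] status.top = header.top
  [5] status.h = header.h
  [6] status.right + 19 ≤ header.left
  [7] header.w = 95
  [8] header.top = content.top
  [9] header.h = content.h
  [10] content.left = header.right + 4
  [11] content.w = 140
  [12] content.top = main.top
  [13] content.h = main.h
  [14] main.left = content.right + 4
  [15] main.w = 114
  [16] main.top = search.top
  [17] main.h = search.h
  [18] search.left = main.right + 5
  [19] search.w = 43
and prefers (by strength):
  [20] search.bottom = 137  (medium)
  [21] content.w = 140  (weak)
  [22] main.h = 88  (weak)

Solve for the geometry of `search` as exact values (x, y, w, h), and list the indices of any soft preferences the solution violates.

search = (x=474, y=49, w=43, h=88)
violated soft preferences: none

1. search.y = 49  [main.top = search.top]
2. search.h = 88  [main.h = search.h]
3. search.x = 474  [search.left = main.right + 5]
4. search.w = 43  [search.w = 43]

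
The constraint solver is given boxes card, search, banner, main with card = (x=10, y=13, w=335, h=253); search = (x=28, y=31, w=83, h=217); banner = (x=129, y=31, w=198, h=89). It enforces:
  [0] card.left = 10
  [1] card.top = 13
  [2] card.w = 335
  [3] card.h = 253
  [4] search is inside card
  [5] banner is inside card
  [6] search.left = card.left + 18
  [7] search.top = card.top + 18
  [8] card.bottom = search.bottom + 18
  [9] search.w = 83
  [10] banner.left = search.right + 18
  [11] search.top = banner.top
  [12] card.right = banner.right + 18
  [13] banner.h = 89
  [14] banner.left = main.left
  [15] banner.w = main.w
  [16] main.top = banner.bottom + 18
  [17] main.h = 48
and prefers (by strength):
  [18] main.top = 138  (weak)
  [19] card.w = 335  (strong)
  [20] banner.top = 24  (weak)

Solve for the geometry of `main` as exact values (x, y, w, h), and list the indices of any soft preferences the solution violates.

1. main.x = 129  [banner.left = main.left]
2. main.w = 198  [banner.w = main.w]
3. main.y = 138  [main.top = banner.bottom + 18]
4. main.h = 48  [main.h = 48]

main = (x=129, y=138, w=198, h=48)
violated soft preferences: 20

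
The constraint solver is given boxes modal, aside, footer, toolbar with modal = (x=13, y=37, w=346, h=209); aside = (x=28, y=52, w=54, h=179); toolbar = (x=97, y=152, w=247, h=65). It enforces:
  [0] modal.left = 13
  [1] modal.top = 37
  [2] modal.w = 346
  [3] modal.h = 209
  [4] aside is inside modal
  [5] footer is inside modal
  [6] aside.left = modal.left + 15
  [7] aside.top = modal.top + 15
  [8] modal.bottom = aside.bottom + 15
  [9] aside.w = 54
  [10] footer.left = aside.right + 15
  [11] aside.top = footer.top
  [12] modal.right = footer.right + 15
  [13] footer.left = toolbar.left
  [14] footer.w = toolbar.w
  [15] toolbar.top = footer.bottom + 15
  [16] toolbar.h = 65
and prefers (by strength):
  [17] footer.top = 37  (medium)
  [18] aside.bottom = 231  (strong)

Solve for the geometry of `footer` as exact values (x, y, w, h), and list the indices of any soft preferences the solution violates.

footer = (x=97, y=52, w=247, h=85)
violated soft preferences: 17

1. footer.x = 97  [footer.left = aside.right + 15]
2. footer.y = 52  [aside.top = footer.top]
3. footer.w = 247  [modal.right = footer.right + 15]
4. footer.h = 85  [toolbar.top = footer.bottom + 15]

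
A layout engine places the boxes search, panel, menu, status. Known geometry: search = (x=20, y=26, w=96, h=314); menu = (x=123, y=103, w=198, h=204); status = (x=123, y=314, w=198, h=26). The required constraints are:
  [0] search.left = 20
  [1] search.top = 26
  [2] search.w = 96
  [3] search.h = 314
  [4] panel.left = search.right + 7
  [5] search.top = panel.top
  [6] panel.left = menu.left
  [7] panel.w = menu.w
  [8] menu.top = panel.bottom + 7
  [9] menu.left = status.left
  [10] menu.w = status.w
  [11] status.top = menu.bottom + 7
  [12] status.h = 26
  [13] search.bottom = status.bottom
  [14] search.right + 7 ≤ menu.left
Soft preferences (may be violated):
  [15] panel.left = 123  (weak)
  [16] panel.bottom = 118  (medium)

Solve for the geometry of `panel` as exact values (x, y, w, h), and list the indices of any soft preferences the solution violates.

1. panel.x = 123  [panel.left = search.right + 7]
2. panel.y = 26  [search.top = panel.top]
3. panel.w = 198  [panel.w = menu.w]
4. panel.h = 70  [menu.top = panel.bottom + 7]

panel = (x=123, y=26, w=198, h=70)
violated soft preferences: 16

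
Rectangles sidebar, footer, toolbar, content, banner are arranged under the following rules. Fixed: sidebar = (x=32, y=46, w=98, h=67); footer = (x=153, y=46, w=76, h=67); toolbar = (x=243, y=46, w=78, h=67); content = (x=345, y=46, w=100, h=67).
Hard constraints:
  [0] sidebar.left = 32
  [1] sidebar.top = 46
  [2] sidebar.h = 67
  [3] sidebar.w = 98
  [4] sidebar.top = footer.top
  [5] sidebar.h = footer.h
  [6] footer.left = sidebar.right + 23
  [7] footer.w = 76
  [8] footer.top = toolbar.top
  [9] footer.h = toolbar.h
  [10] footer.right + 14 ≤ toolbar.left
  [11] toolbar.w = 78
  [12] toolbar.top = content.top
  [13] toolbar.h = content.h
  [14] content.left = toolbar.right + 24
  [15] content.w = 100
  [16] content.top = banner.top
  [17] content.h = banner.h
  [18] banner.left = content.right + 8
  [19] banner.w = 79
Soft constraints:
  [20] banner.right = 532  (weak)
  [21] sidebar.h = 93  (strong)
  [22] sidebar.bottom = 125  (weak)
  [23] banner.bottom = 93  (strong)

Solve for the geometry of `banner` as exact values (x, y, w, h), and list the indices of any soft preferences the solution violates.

banner = (x=453, y=46, w=79, h=67)
violated soft preferences: 21, 22, 23

1. banner.y = 46  [content.top = banner.top]
2. banner.h = 67  [content.h = banner.h]
3. banner.x = 453  [banner.left = content.right + 8]
4. banner.w = 79  [banner.w = 79]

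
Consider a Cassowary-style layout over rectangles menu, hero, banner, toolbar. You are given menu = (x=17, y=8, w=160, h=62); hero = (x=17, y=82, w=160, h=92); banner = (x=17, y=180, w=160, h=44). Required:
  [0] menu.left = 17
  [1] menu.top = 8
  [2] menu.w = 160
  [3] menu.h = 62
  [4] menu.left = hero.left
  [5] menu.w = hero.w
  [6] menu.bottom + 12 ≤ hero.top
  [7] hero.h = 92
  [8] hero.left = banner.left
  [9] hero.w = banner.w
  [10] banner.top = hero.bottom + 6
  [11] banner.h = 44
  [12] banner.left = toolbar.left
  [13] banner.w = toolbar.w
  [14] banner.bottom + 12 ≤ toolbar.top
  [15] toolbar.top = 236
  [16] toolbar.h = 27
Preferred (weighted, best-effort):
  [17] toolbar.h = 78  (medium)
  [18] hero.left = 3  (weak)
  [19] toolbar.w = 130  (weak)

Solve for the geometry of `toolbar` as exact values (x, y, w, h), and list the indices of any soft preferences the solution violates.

toolbar = (x=17, y=236, w=160, h=27)
violated soft preferences: 17, 18, 19

1. toolbar.x = 17  [banner.left = toolbar.left]
2. toolbar.w = 160  [banner.w = toolbar.w]
3. toolbar.y = 236  [toolbar.top = 236]
4. toolbar.h = 27  [toolbar.h = 27]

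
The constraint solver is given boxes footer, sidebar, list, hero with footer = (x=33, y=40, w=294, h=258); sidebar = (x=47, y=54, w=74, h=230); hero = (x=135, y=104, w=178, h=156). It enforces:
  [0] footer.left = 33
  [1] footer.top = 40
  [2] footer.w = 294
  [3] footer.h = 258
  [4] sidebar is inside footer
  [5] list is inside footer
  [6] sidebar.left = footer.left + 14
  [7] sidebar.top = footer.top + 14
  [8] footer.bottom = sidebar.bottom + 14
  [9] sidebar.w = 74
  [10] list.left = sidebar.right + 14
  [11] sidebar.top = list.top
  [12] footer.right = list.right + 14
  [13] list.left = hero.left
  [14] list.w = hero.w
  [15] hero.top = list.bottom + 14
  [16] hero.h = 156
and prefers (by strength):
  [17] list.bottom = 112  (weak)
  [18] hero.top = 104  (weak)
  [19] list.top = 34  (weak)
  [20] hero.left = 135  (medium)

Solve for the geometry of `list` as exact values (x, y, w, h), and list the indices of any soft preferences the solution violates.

1. list.x = 135  [list.left = sidebar.right + 14]
2. list.y = 54  [sidebar.top = list.top]
3. list.w = 178  [footer.right = list.right + 14]
4. list.h = 36  [hero.top = list.bottom + 14]

list = (x=135, y=54, w=178, h=36)
violated soft preferences: 17, 19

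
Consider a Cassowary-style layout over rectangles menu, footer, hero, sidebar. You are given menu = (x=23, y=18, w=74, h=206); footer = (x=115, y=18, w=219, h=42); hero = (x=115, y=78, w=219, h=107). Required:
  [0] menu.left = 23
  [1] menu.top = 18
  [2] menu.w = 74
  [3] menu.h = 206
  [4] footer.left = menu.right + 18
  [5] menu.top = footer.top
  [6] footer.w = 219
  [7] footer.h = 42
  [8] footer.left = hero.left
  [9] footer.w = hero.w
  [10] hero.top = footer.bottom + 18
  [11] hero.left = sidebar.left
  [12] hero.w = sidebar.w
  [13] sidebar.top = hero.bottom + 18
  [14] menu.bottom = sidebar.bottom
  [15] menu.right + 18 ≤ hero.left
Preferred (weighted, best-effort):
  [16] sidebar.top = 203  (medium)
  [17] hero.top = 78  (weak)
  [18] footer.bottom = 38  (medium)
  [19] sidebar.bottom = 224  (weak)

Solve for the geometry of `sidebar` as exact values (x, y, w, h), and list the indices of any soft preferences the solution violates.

1. sidebar.x = 115  [hero.left = sidebar.left]
2. sidebar.w = 219  [hero.w = sidebar.w]
3. sidebar.y = 203  [sidebar.top = hero.bottom + 18]
4. sidebar.h = 21  [menu.bottom = sidebar.bottom]

sidebar = (x=115, y=203, w=219, h=21)
violated soft preferences: 18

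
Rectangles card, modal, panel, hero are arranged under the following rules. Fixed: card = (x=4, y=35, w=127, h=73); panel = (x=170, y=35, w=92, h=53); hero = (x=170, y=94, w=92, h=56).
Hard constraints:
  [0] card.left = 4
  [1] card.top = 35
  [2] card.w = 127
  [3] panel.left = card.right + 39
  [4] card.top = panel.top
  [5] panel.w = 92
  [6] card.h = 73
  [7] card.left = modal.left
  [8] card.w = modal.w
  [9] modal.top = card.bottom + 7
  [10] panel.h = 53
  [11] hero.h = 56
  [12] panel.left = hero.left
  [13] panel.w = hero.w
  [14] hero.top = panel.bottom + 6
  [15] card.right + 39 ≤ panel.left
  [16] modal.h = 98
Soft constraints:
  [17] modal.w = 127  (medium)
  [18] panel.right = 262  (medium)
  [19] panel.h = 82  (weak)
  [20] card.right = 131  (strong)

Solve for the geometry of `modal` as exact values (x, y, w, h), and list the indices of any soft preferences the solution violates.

1. modal.x = 4  [card.left = modal.left]
2. modal.w = 127  [card.w = modal.w]
3. modal.y = 115  [modal.top = card.bottom + 7]
4. modal.h = 98  [modal.h = 98]

modal = (x=4, y=115, w=127, h=98)
violated soft preferences: 19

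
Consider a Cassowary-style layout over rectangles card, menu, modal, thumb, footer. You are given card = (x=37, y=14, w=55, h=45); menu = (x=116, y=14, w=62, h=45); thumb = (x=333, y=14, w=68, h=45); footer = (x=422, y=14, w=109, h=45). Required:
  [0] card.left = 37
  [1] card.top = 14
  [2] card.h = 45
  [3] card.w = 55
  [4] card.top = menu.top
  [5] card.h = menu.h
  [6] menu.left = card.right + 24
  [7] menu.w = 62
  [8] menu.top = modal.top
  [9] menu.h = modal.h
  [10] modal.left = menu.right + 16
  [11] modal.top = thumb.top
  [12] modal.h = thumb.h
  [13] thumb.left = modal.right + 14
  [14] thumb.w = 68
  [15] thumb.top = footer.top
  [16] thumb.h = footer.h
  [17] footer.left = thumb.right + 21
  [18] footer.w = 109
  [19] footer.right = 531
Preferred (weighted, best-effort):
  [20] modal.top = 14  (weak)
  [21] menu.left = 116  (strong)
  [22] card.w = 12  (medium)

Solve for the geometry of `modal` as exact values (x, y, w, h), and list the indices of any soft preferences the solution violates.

1. modal.y = 14  [menu.top = modal.top]
2. modal.h = 45  [menu.h = modal.h]
3. modal.x = 194  [modal.left = menu.right + 16]
4. modal.w = 125  [thumb.left = modal.right + 14]

modal = (x=194, y=14, w=125, h=45)
violated soft preferences: 22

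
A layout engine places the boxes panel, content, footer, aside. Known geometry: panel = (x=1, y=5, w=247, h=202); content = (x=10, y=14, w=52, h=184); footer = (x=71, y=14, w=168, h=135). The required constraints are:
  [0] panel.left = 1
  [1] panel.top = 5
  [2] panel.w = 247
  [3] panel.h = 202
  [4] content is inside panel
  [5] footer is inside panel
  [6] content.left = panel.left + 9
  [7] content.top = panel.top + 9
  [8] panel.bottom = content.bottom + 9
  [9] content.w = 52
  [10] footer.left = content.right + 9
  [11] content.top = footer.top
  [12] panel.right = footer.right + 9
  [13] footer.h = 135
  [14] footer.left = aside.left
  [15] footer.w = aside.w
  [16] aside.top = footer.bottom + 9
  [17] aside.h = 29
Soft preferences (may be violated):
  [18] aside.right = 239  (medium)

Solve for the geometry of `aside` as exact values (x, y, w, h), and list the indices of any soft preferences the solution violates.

1. aside.x = 71  [footer.left = aside.left]
2. aside.w = 168  [footer.w = aside.w]
3. aside.y = 158  [aside.top = footer.bottom + 9]
4. aside.h = 29  [aside.h = 29]

aside = (x=71, y=158, w=168, h=29)
violated soft preferences: none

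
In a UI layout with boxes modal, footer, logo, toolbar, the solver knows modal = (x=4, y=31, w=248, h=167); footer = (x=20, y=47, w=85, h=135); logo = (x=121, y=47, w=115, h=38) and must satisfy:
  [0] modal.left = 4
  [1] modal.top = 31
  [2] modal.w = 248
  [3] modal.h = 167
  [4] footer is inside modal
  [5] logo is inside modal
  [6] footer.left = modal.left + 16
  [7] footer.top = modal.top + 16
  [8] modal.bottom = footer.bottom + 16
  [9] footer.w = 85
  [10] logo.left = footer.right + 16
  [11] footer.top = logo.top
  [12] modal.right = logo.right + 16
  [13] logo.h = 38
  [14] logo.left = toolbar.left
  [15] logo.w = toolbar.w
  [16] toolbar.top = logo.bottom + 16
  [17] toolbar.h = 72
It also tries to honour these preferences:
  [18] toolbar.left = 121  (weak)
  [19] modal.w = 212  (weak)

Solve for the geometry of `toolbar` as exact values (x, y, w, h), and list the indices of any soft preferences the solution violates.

toolbar = (x=121, y=101, w=115, h=72)
violated soft preferences: 19

1. toolbar.x = 121  [logo.left = toolbar.left]
2. toolbar.w = 115  [logo.w = toolbar.w]
3. toolbar.y = 101  [toolbar.top = logo.bottom + 16]
4. toolbar.h = 72  [toolbar.h = 72]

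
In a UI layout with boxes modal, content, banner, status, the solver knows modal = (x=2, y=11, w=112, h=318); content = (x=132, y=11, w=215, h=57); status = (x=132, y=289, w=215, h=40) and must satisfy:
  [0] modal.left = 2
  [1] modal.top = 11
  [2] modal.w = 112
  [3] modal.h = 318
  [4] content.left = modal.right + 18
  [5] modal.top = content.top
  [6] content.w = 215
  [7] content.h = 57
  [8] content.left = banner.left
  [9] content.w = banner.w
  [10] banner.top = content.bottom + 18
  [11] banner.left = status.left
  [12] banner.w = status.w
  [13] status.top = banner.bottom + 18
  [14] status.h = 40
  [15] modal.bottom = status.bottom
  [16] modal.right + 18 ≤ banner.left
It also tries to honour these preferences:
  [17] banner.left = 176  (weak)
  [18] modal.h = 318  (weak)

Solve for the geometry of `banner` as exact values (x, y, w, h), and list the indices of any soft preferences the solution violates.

banner = (x=132, y=86, w=215, h=185)
violated soft preferences: 17

1. banner.x = 132  [content.left = banner.left]
2. banner.w = 215  [content.w = banner.w]
3. banner.y = 86  [banner.top = content.bottom + 18]
4. banner.h = 185  [status.top = banner.bottom + 18]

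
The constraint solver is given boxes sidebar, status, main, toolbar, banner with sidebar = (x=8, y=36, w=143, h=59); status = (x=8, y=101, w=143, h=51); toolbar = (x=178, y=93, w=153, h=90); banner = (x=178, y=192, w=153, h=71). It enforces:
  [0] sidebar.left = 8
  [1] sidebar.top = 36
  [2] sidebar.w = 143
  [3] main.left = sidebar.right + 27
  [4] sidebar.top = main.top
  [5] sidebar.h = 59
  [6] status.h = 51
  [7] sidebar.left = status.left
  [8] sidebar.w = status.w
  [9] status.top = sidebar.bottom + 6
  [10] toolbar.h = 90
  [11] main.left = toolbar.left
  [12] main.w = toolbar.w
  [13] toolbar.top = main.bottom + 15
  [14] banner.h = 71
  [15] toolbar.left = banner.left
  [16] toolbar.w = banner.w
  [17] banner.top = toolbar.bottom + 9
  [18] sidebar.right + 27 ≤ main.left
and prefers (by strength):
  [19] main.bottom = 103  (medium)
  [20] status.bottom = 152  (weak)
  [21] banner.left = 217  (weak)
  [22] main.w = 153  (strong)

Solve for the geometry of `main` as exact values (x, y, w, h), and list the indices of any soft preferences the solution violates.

main = (x=178, y=36, w=153, h=42)
violated soft preferences: 19, 21

1. main.x = 178  [main.left = sidebar.right + 27]
2. main.y = 36  [sidebar.top = main.top]
3. main.w = 153  [main.w = toolbar.w]
4. main.h = 42  [toolbar.top = main.bottom + 15]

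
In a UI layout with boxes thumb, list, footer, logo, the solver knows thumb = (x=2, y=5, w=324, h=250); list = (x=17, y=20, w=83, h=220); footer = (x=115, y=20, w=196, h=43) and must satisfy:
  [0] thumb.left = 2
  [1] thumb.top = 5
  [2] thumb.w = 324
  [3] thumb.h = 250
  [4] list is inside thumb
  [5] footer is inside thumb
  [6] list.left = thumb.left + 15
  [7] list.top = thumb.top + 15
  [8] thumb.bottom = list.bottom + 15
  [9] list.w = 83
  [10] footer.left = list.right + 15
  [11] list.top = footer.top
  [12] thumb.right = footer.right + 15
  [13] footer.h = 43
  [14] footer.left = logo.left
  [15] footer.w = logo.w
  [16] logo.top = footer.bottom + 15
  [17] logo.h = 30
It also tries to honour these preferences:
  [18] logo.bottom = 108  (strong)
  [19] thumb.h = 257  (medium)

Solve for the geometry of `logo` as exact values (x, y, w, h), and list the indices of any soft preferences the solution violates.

logo = (x=115, y=78, w=196, h=30)
violated soft preferences: 19

1. logo.x = 115  [footer.left = logo.left]
2. logo.w = 196  [footer.w = logo.w]
3. logo.y = 78  [logo.top = footer.bottom + 15]
4. logo.h = 30  [logo.h = 30]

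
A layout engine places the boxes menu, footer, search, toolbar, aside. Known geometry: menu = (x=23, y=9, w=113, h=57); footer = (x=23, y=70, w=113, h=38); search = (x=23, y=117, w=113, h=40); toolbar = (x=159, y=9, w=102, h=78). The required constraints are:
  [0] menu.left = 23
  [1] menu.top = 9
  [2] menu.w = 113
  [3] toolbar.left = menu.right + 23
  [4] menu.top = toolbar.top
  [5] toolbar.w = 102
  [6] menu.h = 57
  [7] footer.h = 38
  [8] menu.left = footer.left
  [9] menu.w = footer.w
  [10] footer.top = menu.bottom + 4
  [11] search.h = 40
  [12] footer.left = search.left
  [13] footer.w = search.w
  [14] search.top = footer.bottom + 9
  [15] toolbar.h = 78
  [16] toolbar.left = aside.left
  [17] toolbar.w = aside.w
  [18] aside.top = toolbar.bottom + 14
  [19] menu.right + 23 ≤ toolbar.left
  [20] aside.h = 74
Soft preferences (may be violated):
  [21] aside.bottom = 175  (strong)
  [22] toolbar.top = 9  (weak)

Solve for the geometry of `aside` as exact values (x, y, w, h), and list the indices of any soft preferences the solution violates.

aside = (x=159, y=101, w=102, h=74)
violated soft preferences: none

1. aside.x = 159  [toolbar.left = aside.left]
2. aside.w = 102  [toolbar.w = aside.w]
3. aside.y = 101  [aside.top = toolbar.bottom + 14]
4. aside.h = 74  [aside.h = 74]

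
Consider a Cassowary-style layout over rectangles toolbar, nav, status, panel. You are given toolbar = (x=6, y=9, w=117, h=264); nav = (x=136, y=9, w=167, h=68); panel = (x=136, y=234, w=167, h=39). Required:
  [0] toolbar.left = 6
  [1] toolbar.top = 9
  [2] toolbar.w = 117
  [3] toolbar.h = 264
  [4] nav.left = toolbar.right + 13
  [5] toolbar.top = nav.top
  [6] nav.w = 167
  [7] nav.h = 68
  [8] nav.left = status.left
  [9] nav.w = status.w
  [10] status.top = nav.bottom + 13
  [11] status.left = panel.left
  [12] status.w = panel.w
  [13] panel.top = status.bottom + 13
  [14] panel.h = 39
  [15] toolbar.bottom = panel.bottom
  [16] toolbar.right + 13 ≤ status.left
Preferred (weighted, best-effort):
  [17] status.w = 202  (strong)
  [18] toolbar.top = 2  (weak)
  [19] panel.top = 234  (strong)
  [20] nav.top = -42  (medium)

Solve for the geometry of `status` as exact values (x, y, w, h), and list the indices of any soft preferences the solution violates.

status = (x=136, y=90, w=167, h=131)
violated soft preferences: 17, 18, 20

1. status.x = 136  [nav.left = status.left]
2. status.w = 167  [nav.w = status.w]
3. status.y = 90  [status.top = nav.bottom + 13]
4. status.h = 131  [panel.top = status.bottom + 13]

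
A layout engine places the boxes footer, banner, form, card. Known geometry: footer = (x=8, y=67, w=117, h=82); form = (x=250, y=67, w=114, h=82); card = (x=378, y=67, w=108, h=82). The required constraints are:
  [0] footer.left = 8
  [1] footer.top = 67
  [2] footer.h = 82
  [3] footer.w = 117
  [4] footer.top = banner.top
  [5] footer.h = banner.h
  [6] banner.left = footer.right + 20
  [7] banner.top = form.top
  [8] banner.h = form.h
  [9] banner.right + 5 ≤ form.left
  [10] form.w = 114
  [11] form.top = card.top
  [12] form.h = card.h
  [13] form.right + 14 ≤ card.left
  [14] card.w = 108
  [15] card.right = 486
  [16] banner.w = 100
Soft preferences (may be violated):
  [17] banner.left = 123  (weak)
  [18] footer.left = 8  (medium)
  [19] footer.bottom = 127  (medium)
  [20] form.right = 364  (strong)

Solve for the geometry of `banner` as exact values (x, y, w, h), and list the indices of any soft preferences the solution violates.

banner = (x=145, y=67, w=100, h=82)
violated soft preferences: 17, 19

1. banner.y = 67  [footer.top = banner.top]
2. banner.h = 82  [footer.h = banner.h]
3. banner.x = 145  [banner.left = footer.right + 20]
4. banner.w = 100  [banner.w = 100]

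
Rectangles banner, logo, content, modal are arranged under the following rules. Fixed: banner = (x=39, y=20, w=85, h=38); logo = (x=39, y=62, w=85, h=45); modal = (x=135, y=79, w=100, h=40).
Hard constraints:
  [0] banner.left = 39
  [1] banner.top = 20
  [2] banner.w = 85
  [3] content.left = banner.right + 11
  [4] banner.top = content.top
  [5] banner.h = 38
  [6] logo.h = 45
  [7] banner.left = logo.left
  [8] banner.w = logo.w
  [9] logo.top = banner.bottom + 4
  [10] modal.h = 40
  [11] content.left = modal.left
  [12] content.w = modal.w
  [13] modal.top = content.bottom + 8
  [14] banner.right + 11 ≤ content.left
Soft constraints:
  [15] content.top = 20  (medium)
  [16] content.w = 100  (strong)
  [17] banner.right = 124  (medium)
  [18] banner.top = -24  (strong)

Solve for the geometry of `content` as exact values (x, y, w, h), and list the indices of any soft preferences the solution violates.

1. content.x = 135  [content.left = banner.right + 11]
2. content.y = 20  [banner.top = content.top]
3. content.w = 100  [content.w = modal.w]
4. content.h = 51  [modal.top = content.bottom + 8]

content = (x=135, y=20, w=100, h=51)
violated soft preferences: 18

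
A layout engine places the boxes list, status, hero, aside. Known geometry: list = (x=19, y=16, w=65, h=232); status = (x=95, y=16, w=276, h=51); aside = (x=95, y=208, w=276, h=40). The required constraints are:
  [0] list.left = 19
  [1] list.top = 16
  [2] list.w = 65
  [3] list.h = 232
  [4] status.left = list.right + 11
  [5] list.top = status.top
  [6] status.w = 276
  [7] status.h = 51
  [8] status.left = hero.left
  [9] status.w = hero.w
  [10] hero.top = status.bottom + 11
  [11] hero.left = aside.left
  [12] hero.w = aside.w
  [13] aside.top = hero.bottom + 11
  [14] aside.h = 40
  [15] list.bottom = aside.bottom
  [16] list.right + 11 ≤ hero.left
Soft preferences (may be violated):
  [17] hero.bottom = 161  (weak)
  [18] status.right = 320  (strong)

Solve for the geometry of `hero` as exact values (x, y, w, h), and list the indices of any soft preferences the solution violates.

1. hero.x = 95  [status.left = hero.left]
2. hero.w = 276  [status.w = hero.w]
3. hero.y = 78  [hero.top = status.bottom + 11]
4. hero.h = 119  [aside.top = hero.bottom + 11]

hero = (x=95, y=78, w=276, h=119)
violated soft preferences: 17, 18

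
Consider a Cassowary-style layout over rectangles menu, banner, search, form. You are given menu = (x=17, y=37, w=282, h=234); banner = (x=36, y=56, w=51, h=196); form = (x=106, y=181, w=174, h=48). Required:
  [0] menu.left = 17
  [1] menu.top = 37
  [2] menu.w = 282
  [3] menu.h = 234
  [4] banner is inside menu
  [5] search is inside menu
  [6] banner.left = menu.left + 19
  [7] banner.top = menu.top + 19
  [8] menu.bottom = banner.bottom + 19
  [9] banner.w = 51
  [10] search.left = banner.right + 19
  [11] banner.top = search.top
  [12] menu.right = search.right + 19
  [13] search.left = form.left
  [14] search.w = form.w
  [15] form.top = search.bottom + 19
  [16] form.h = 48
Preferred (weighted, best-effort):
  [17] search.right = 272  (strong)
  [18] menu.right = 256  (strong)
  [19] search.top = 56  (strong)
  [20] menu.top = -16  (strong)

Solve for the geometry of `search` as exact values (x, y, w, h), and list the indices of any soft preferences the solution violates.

search = (x=106, y=56, w=174, h=106)
violated soft preferences: 17, 18, 20

1. search.x = 106  [search.left = banner.right + 19]
2. search.y = 56  [banner.top = search.top]
3. search.w = 174  [menu.right = search.right + 19]
4. search.h = 106  [form.top = search.bottom + 19]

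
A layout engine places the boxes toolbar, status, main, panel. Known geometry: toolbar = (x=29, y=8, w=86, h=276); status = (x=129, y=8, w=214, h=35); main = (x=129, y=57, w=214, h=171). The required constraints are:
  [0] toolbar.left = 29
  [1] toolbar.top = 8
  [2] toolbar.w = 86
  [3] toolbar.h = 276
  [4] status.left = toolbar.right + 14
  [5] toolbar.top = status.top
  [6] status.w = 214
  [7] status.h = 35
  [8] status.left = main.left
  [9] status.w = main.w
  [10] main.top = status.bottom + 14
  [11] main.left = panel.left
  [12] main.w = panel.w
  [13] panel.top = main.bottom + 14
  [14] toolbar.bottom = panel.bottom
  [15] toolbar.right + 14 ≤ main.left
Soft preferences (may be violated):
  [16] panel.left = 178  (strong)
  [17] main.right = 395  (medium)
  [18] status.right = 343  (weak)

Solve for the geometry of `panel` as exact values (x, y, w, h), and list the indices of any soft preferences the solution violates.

1. panel.x = 129  [main.left = panel.left]
2. panel.w = 214  [main.w = panel.w]
3. panel.y = 242  [panel.top = main.bottom + 14]
4. panel.h = 42  [toolbar.bottom = panel.bottom]

panel = (x=129, y=242, w=214, h=42)
violated soft preferences: 16, 17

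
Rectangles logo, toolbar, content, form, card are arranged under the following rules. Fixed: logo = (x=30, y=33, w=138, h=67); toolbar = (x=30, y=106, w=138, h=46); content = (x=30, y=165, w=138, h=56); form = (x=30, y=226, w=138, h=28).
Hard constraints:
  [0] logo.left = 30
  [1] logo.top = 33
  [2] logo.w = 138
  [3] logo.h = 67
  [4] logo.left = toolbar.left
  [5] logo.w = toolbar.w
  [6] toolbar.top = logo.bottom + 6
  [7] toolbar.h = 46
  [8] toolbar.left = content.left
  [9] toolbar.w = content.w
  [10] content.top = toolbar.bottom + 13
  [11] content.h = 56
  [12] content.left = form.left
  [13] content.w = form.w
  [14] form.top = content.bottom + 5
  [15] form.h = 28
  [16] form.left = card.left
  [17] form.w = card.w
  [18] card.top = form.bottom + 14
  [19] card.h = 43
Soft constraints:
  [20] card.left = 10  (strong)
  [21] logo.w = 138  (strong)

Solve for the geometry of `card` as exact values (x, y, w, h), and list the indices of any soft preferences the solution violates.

card = (x=30, y=268, w=138, h=43)
violated soft preferences: 20

1. card.x = 30  [form.left = card.left]
2. card.w = 138  [form.w = card.w]
3. card.y = 268  [card.top = form.bottom + 14]
4. card.h = 43  [card.h = 43]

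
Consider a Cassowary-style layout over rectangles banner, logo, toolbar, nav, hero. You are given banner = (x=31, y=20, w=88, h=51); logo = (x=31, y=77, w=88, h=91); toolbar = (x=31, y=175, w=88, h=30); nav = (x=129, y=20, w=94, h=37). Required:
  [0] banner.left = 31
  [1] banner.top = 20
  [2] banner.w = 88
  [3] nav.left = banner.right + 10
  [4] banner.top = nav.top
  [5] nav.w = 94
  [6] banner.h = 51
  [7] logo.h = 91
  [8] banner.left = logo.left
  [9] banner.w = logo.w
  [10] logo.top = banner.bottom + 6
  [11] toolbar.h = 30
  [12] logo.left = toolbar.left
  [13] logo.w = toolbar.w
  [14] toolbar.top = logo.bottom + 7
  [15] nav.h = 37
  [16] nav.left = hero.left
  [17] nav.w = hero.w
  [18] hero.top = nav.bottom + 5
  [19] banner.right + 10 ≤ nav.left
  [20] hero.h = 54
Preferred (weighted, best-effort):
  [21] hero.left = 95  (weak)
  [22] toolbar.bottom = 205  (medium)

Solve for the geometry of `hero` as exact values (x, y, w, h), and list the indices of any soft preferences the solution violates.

1. hero.x = 129  [nav.left = hero.left]
2. hero.w = 94  [nav.w = hero.w]
3. hero.y = 62  [hero.top = nav.bottom + 5]
4. hero.h = 54  [hero.h = 54]

hero = (x=129, y=62, w=94, h=54)
violated soft preferences: 21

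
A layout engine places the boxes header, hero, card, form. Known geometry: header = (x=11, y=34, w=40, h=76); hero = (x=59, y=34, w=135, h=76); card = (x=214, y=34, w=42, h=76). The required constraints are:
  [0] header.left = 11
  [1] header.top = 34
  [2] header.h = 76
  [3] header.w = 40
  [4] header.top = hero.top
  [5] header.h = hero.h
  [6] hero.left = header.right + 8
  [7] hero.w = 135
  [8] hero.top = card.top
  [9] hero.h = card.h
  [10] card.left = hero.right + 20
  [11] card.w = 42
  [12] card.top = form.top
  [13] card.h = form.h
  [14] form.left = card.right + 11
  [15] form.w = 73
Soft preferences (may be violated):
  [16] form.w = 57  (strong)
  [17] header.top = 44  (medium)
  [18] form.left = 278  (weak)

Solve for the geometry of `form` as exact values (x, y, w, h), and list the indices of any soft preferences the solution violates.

1. form.y = 34  [card.top = form.top]
2. form.h = 76  [card.h = form.h]
3. form.x = 267  [form.left = card.right + 11]
4. form.w = 73  [form.w = 73]

form = (x=267, y=34, w=73, h=76)
violated soft preferences: 16, 17, 18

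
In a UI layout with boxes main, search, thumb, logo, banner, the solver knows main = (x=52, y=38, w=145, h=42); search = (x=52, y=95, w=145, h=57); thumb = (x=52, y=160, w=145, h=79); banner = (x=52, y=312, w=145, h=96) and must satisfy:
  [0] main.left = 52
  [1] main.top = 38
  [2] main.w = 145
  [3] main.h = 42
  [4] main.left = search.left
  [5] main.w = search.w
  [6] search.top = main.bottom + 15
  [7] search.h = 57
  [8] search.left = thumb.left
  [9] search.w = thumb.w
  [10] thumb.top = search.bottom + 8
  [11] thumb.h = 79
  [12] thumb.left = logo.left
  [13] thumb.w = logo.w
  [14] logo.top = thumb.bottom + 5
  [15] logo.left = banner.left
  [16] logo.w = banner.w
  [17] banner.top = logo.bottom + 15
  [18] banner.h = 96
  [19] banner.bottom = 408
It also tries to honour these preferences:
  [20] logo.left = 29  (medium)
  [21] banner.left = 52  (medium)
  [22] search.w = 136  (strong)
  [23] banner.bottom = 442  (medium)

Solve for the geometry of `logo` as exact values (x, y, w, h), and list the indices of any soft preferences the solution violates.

1. logo.x = 52  [thumb.left = logo.left]
2. logo.w = 145  [thumb.w = logo.w]
3. logo.y = 244  [logo.top = thumb.bottom + 5]
4. logo.h = 53  [banner.top = logo.bottom + 15]

logo = (x=52, y=244, w=145, h=53)
violated soft preferences: 20, 22, 23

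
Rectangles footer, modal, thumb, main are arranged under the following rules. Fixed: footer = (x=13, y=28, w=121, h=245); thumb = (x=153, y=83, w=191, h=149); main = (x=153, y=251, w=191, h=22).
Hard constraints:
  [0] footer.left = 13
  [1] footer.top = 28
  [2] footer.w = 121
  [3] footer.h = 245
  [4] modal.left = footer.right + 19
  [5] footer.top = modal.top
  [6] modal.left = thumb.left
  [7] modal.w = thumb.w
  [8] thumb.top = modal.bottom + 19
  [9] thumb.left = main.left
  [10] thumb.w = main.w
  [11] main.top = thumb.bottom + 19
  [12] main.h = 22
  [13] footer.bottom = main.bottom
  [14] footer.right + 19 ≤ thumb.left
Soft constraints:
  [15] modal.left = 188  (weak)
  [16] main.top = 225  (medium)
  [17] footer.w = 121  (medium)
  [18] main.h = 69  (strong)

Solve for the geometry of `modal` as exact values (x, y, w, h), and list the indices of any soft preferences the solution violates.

1. modal.x = 153  [modal.left = footer.right + 19]
2. modal.y = 28  [footer.top = modal.top]
3. modal.w = 191  [modal.w = thumb.w]
4. modal.h = 36  [thumb.top = modal.bottom + 19]

modal = (x=153, y=28, w=191, h=36)
violated soft preferences: 15, 16, 18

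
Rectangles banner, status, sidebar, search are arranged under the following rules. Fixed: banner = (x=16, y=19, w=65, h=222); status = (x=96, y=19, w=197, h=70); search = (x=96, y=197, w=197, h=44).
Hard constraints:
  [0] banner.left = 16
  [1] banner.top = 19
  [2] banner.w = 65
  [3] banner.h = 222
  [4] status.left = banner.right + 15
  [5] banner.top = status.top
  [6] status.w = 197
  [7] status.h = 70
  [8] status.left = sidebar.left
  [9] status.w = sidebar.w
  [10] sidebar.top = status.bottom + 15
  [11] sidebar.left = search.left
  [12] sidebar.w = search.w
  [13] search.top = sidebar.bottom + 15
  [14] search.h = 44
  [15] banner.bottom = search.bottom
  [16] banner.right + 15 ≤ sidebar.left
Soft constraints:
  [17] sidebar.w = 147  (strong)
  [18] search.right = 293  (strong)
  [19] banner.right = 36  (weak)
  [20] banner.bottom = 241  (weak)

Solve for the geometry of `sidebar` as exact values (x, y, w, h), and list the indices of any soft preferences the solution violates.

1. sidebar.x = 96  [status.left = sidebar.left]
2. sidebar.w = 197  [status.w = sidebar.w]
3. sidebar.y = 104  [sidebar.top = status.bottom + 15]
4. sidebar.h = 78  [search.top = sidebar.bottom + 15]

sidebar = (x=96, y=104, w=197, h=78)
violated soft preferences: 17, 19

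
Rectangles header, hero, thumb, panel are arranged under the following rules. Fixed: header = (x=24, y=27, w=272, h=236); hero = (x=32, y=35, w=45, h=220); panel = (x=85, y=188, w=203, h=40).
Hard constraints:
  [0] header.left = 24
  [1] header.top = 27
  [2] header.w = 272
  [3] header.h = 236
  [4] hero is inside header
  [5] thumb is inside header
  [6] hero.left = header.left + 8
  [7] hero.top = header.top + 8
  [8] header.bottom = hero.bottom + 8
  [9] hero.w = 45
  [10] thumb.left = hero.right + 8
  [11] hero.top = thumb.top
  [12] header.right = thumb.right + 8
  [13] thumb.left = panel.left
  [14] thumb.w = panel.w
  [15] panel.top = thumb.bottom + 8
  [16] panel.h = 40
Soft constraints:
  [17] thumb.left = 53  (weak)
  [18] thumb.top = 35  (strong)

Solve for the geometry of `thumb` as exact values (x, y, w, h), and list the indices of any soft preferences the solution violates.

thumb = (x=85, y=35, w=203, h=145)
violated soft preferences: 17

1. thumb.x = 85  [thumb.left = hero.right + 8]
2. thumb.y = 35  [hero.top = thumb.top]
3. thumb.w = 203  [header.right = thumb.right + 8]
4. thumb.h = 145  [panel.top = thumb.bottom + 8]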